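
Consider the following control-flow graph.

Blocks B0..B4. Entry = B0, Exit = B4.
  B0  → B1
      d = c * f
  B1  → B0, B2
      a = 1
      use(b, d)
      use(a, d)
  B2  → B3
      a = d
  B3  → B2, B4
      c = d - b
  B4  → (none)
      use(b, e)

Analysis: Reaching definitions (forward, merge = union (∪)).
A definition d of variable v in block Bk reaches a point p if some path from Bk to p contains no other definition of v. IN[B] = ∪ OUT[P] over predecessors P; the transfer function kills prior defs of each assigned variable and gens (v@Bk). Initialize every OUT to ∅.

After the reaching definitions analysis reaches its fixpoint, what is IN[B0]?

Answer: {a@B1, d@B0}

Trace:
Per-block solution:
  B0: | IN={a@B1, d@B0} | OUT={a@B1, d@B0}
  B1: | IN={a@B1, d@B0} | OUT={a@B1, d@B0}
  B2: | IN={a@B1, a@B2, c@B3, d@B0} | OUT={a@B2, c@B3, d@B0}
  B3: | IN={a@B2, c@B3, d@B0} | OUT={a@B2, c@B3, d@B0}
  B4: | IN={a@B2, c@B3, d@B0} | OUT={a@B2, c@B3, d@B0}

Merge at B0 (entry node, so the boundary value {} is joined with the incoming edge(s)): IN[B0] = {} ⊔ OUT[B1] = {a@B1, d@B0}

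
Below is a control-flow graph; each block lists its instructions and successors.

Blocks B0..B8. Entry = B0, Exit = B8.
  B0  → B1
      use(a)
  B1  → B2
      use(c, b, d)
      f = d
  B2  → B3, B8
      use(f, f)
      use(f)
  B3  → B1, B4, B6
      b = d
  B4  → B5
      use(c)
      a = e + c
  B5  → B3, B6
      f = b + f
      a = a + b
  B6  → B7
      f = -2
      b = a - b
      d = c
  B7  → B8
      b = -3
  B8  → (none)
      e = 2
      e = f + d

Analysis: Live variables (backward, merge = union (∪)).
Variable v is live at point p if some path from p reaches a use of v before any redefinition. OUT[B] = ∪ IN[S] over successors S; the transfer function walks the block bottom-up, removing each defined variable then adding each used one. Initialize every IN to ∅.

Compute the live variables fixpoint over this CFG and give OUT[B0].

Answer: {a, b, c, d, e}

Derivation:
Converged values:
  B0: | IN={a, b, c, d, e} | OUT={a, b, c, d, e}
  B1: | IN={a, b, c, d, e} | OUT={a, c, d, e, f}
  B2: | IN={a, c, d, e, f} | OUT={a, c, d, e, f}
  B3: | IN={a, c, d, e, f} | OUT={a, b, c, d, e, f}
  B4: | IN={b, c, d, e, f} | OUT={a, b, c, d, e, f}
  B5: | IN={a, b, c, d, e, f} | OUT={a, b, c, d, e, f}
  B6: | IN={a, b, c} | OUT={d, f}
  B7: | IN={d, f} | OUT={d, f}
  B8: | IN={d, f} | OUT={}

Merge at B0: OUT[B0] = IN[B1] = {a, b, c, d, e}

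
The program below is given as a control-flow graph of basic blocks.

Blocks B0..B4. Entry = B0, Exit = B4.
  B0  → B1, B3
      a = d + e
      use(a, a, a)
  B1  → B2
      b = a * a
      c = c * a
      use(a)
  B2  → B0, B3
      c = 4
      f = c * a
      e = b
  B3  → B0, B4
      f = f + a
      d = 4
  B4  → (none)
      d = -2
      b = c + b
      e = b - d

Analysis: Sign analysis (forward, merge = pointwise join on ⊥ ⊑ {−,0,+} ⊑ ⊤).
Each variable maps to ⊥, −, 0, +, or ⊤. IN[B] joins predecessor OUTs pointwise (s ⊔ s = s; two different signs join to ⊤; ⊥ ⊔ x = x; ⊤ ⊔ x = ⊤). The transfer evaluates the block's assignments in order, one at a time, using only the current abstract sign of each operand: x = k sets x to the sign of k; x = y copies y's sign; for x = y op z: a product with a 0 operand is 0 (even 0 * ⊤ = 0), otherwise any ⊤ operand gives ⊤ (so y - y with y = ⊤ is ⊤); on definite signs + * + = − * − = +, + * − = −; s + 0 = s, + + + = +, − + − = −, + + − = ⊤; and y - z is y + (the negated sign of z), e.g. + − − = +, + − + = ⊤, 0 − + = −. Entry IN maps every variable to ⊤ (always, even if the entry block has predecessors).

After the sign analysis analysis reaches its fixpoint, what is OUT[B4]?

Answer: {a: ⊤, b: ⊤, c: ⊤, d: -, e: ⊤, f: ⊤}

Derivation:
Per-block solution:
  B0: | IN=(all ⊤) | OUT=(all ⊤)
  B1: | IN=(all ⊤) | OUT=(all ⊤)
  B2: | IN=(all ⊤) | OUT={c:+; rest ⊤}
  B3: | IN=(all ⊤) | OUT={d:+; rest ⊤}
  B4: | IN={d:+; rest ⊤} | OUT={d:-; rest ⊤}

Merge at B4: IN[B4] = OUT[B3] = {a: ⊤, b: ⊤, c: ⊤, d: +, e: ⊤, f: ⊤}
Applying B4's transfer function to that IN value gives OUT[B4] (row B4 above).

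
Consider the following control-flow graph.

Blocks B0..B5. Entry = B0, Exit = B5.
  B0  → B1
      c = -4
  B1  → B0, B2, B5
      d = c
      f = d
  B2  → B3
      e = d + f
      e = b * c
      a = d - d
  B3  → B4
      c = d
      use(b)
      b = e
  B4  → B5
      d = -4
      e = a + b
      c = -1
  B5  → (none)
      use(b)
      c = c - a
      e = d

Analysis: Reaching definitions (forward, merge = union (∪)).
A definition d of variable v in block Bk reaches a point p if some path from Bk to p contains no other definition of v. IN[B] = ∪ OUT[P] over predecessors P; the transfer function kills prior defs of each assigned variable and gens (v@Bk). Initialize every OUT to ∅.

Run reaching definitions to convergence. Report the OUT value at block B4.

Converged values:
  B0: | IN={c@B0, d@B1, f@B1} | OUT={c@B0, d@B1, f@B1}
  B1: | IN={c@B0, d@B1, f@B1} | OUT={c@B0, d@B1, f@B1}
  B2: | IN={c@B0, d@B1, f@B1} | OUT={a@B2, c@B0, d@B1, e@B2, f@B1}
  B3: | IN={a@B2, c@B0, d@B1, e@B2, f@B1} | OUT={a@B2, b@B3, c@B3, d@B1, e@B2, f@B1}
  B4: | IN={a@B2, b@B3, c@B3, d@B1, e@B2, f@B1} | OUT={a@B2, b@B3, c@B4, d@B4, e@B4, f@B1}
  B5: | IN={a@B2, b@B3, c@B0, c@B4, d@B1, d@B4, e@B4, f@B1} | OUT={a@B2, b@B3, c@B5, d@B1, d@B4, e@B5, f@B1}

Merge at B4: IN[B4] = OUT[B3] = {a@B2, b@B3, c@B3, d@B1, e@B2, f@B1}
Applying B4's transfer function to that IN value gives OUT[B4] (row B4 above).

Answer: {a@B2, b@B3, c@B4, d@B4, e@B4, f@B1}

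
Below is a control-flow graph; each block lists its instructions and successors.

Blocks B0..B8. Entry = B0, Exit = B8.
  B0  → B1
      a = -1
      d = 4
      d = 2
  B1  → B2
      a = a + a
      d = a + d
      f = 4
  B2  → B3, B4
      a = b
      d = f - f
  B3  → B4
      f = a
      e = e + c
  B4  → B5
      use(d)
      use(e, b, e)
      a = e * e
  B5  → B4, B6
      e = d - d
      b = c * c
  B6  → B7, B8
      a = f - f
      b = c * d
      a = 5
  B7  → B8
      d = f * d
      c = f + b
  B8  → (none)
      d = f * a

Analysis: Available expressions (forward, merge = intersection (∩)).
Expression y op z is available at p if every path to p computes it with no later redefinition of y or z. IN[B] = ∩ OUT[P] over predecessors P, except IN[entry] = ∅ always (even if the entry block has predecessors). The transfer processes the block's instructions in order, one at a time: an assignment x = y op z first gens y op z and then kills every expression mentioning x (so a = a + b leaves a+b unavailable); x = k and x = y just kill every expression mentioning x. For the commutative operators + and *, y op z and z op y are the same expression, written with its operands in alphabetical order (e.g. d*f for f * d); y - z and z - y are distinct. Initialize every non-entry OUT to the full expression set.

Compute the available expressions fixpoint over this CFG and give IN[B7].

Per-block solution:
  B0: | IN={} | OUT={}
  B1: | IN={} | OUT={}
  B2: | IN={} | OUT={f-f}
  B3: | IN={f-f} | OUT={}
  B4: | IN={} | OUT={e*e}
  B5: | IN={e*e} | OUT={c*c, d-d}
  B6: | IN={c*c, d-d} | OUT={c*c, c*d, d-d, f-f}
  B7: | IN={c*c, c*d, d-d, f-f} | OUT={b+f, f-f}
  B8: | IN={f-f} | OUT={a*f, f-f}

Merge at B7: IN[B7] = OUT[B6] = {c*c, c*d, d-d, f-f}

Answer: {c*c, c*d, d-d, f-f}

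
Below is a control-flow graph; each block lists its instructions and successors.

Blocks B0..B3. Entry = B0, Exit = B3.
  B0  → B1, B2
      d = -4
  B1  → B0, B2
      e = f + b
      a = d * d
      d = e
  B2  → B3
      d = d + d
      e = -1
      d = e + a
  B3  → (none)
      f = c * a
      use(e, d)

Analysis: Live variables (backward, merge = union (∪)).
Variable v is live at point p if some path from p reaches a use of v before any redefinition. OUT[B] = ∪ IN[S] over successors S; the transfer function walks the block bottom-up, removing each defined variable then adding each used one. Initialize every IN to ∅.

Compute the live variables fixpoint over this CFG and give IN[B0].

Converged values:
  B0:   IN={a, b, c, f}   OUT={a, b, c, d, f}
  B1:   IN={b, c, d, f}   OUT={a, b, c, d, f}
  B2:   IN={a, c, d}   OUT={a, c, d, e}
  B3:   IN={a, c, d, e}   OUT={}

Merge at B0: OUT[B0] = IN[B1] ⊔ IN[B2] = {a, b, c, d, f}
Applying B0's transfer function to that OUT value gives IN[B0] (row B0 above).

Answer: {a, b, c, f}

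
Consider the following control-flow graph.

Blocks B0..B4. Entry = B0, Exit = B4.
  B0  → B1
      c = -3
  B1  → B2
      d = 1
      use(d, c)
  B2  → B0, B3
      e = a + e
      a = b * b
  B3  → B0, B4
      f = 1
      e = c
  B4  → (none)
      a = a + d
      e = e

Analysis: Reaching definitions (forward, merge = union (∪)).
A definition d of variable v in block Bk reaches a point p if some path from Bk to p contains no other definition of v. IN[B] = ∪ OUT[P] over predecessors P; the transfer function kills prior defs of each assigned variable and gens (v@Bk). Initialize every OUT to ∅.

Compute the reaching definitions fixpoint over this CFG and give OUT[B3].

Converged values:
  B0: | IN={a@B2, c@B0, d@B1, e@B2, e@B3, f@B3} | OUT={a@B2, c@B0, d@B1, e@B2, e@B3, f@B3}
  B1: | IN={a@B2, c@B0, d@B1, e@B2, e@B3, f@B3} | OUT={a@B2, c@B0, d@B1, e@B2, e@B3, f@B3}
  B2: | IN={a@B2, c@B0, d@B1, e@B2, e@B3, f@B3} | OUT={a@B2, c@B0, d@B1, e@B2, f@B3}
  B3: | IN={a@B2, c@B0, d@B1, e@B2, f@B3} | OUT={a@B2, c@B0, d@B1, e@B3, f@B3}
  B4: | IN={a@B2, c@B0, d@B1, e@B3, f@B3} | OUT={a@B4, c@B0, d@B1, e@B4, f@B3}

Merge at B3: IN[B3] = OUT[B2] = {a@B2, c@B0, d@B1, e@B2, f@B3}
Applying B3's transfer function to that IN value gives OUT[B3] (row B3 above).

Answer: {a@B2, c@B0, d@B1, e@B3, f@B3}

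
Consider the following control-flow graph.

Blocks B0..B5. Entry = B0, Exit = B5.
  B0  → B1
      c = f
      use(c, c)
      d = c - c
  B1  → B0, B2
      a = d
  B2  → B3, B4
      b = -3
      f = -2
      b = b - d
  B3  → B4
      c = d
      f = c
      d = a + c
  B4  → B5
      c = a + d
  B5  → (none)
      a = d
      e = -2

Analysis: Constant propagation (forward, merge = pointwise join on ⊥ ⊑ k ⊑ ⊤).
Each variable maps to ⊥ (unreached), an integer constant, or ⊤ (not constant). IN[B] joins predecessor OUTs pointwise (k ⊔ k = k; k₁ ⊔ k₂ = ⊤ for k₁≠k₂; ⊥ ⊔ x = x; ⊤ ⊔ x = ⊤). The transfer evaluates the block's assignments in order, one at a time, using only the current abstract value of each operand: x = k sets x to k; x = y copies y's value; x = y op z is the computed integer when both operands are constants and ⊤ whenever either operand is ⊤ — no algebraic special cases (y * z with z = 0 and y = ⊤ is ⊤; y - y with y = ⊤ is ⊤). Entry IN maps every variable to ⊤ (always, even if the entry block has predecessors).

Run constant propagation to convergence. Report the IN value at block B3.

Answer: {a: ⊤, b: ⊤, c: ⊤, d: ⊤, e: ⊤, f: -2}

Derivation:
Per-block solution:
  B0: | IN=(all ⊤) | OUT=(all ⊤)
  B1: | IN=(all ⊤) | OUT=(all ⊤)
  B2: | IN=(all ⊤) | OUT={f:-2; rest ⊤}
  B3: | IN={f:-2; rest ⊤} | OUT=(all ⊤)
  B4: | IN=(all ⊤) | OUT=(all ⊤)
  B5: | IN=(all ⊤) | OUT={e:-2; rest ⊤}

Merge at B3: IN[B3] = OUT[B2] = {a: ⊤, b: ⊤, c: ⊤, d: ⊤, e: ⊤, f: -2}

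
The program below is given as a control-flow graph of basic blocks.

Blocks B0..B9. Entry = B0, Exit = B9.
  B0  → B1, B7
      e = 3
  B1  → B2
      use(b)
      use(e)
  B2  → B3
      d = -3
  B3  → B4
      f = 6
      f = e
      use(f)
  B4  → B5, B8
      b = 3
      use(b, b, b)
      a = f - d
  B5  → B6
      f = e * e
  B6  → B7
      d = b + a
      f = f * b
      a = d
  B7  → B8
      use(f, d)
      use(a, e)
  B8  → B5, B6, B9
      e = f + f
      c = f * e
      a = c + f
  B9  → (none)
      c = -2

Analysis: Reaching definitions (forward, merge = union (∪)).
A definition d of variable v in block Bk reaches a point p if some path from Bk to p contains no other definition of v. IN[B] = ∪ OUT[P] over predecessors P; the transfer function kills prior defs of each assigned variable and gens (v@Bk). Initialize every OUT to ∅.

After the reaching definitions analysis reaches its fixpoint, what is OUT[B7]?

Answer: {a@B6, b@B4, c@B8, d@B6, e@B0, e@B8, f@B6}

Working:
Per-block solution:
  B0:  IN={}  OUT={e@B0}
  B1:  IN={e@B0}  OUT={e@B0}
  B2:  IN={e@B0}  OUT={d@B2, e@B0}
  B3:  IN={d@B2, e@B0}  OUT={d@B2, e@B0, f@B3}
  B4:  IN={d@B2, e@B0, f@B3}  OUT={a@B4, b@B4, d@B2, e@B0, f@B3}
  B5:  IN={a@B4, a@B8, b@B4, c@B8, d@B2, d@B6, e@B0, e@B8, f@B3, f@B6}  OUT={a@B4, a@B8, b@B4, c@B8, d@B2, d@B6, e@B0, e@B8, f@B5}
  B6:  IN={a@B4, a@B8, b@B4, c@B8, d@B2, d@B6, e@B0, e@B8, f@B3, f@B5, f@B6}  OUT={a@B6, b@B4, c@B8, d@B6, e@B0, e@B8, f@B6}
  B7:  IN={a@B6, b@B4, c@B8, d@B6, e@B0, e@B8, f@B6}  OUT={a@B6, b@B4, c@B8, d@B6, e@B0, e@B8, f@B6}
  B8:  IN={a@B4, a@B6, b@B4, c@B8, d@B2, d@B6, e@B0, e@B8, f@B3, f@B6}  OUT={a@B8, b@B4, c@B8, d@B2, d@B6, e@B8, f@B3, f@B6}
  B9:  IN={a@B8, b@B4, c@B8, d@B2, d@B6, e@B8, f@B3, f@B6}  OUT={a@B8, b@B4, c@B9, d@B2, d@B6, e@B8, f@B3, f@B6}

Merge at B7: IN[B7] = OUT[B0] ⊔ OUT[B6] = {a@B6, b@B4, c@B8, d@B6, e@B0, e@B8, f@B6}
Applying B7's transfer function to that IN value gives OUT[B7] (row B7 above).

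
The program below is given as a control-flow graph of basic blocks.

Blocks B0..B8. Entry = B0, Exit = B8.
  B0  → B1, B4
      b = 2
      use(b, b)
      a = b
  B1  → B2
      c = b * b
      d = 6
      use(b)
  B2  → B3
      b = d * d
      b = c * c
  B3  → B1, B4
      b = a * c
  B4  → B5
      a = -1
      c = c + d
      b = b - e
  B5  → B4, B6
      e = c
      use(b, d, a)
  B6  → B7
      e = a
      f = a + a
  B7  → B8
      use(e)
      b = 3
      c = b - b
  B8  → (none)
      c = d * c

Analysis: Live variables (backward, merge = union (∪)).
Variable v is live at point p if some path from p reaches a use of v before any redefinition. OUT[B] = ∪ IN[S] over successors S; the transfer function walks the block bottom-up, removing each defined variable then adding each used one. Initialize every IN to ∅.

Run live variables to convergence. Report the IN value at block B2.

Converged values:
  B0: | IN={c, d, e} | OUT={a, b, c, d, e}
  B1: | IN={a, b, e} | OUT={a, c, d, e}
  B2: | IN={a, c, d, e} | OUT={a, c, d, e}
  B3: | IN={a, c, d, e} | OUT={a, b, c, d, e}
  B4: | IN={b, c, d, e} | OUT={a, b, c, d}
  B5: | IN={a, b, c, d} | OUT={a, b, c, d, e}
  B6: | IN={a, d} | OUT={d, e}
  B7: | IN={d, e} | OUT={c, d}
  B8: | IN={c, d} | OUT={}

Merge at B2: OUT[B2] = IN[B3] = {a, c, d, e}
Applying B2's transfer function to that OUT value gives IN[B2] (row B2 above).

Answer: {a, c, d, e}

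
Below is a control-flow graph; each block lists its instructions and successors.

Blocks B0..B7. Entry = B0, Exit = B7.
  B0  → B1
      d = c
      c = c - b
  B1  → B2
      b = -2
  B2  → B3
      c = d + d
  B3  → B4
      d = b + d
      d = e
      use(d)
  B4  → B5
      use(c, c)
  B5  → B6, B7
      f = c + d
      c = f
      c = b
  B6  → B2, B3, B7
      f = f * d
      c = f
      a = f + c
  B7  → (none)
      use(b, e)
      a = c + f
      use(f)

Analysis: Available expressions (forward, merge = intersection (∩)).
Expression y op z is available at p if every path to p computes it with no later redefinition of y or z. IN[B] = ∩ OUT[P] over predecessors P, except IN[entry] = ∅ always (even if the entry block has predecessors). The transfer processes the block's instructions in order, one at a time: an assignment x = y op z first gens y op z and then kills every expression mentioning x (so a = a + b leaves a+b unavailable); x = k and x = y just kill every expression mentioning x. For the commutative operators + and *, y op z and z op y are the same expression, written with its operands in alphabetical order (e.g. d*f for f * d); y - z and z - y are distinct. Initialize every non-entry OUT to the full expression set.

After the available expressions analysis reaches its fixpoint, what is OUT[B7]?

Answer: {c+f}

Trace:
Per-block solution:
  B0:   IN={}   OUT={}
  B1:   IN={}   OUT={}
  B2:   IN={}   OUT={d+d}
  B3:   IN={}   OUT={}
  B4:   IN={}   OUT={}
  B5:   IN={}   OUT={}
  B6:   IN={}   OUT={c+f}
  B7:   IN={}   OUT={c+f}

Merge at B7: IN[B7] = OUT[B5] ∩ OUT[B6] = {}
Applying B7's transfer function to that IN value gives OUT[B7] (row B7 above).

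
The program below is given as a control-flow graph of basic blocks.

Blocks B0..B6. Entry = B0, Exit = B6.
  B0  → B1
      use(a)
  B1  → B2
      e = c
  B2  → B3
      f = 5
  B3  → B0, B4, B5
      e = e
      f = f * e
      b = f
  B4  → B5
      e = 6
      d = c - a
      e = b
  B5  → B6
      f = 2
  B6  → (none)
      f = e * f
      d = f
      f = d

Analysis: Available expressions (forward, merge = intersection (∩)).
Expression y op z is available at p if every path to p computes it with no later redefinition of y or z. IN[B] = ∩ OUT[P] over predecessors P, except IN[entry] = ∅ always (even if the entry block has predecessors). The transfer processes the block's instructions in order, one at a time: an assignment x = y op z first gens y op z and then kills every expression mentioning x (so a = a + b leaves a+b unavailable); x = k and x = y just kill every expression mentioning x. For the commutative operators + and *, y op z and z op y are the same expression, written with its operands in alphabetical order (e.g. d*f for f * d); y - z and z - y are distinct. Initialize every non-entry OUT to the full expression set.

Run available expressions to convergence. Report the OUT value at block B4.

Converged values:
  B0: | IN={} | OUT={}
  B1: | IN={} | OUT={}
  B2: | IN={} | OUT={}
  B3: | IN={} | OUT={}
  B4: | IN={} | OUT={c-a}
  B5: | IN={} | OUT={}
  B6: | IN={} | OUT={}

Merge at B4: IN[B4] = OUT[B3] = {}
Applying B4's transfer function to that IN value gives OUT[B4] (row B4 above).

Answer: {c-a}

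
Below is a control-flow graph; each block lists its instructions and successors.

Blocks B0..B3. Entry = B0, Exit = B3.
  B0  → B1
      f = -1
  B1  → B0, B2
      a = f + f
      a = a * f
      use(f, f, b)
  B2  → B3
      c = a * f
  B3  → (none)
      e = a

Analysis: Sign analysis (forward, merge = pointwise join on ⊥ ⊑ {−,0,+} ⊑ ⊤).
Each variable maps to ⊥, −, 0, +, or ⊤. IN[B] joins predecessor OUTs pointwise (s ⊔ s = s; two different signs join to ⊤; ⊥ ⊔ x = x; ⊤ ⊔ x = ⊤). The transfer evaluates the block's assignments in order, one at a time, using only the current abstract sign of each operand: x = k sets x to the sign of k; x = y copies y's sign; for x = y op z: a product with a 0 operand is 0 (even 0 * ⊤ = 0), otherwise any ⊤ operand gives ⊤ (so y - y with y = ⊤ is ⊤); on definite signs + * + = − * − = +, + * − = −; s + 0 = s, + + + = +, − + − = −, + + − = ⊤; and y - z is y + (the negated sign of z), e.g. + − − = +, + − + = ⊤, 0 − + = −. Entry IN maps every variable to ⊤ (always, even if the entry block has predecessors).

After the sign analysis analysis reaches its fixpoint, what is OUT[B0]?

Per-block solution:
  B0:  IN=(all ⊤)  OUT={f:-; rest ⊤}
  B1:  IN={f:-; rest ⊤}  OUT={a:+, f:-; rest ⊤}
  B2:  IN={a:+, f:-; rest ⊤}  OUT={a:+, c:-, f:-; rest ⊤}
  B3:  IN={a:+, c:-, f:-; rest ⊤}  OUT={a:+, c:-, e:+, f:-; rest ⊤}

Merge at B0 (entry node, so the boundary value (all ⊤) is joined with the incoming edge(s)): IN[B0] = (all ⊤) ⊔ OUT[B1] = {a: ⊤, b: ⊤, c: ⊤, d: ⊤, e: ⊤, f: ⊤}
Applying B0's transfer function to that IN value gives OUT[B0] (row B0 above).

Answer: {a: ⊤, b: ⊤, c: ⊤, d: ⊤, e: ⊤, f: -}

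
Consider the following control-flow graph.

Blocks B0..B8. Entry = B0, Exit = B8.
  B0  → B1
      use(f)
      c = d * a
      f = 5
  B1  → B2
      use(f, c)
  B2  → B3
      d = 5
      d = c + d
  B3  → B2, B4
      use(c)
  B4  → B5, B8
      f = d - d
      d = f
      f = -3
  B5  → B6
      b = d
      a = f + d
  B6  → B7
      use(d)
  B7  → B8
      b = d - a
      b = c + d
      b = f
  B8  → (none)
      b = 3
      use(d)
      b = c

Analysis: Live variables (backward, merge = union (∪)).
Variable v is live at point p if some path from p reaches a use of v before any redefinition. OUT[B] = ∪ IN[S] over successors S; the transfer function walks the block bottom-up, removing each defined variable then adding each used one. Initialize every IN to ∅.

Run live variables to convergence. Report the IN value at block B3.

Converged values:
  B0:   IN={a, d, f}   OUT={c, f}
  B1:   IN={c, f}   OUT={c}
  B2:   IN={c}   OUT={c, d}
  B3:   IN={c, d}   OUT={c, d}
  B4:   IN={c, d}   OUT={c, d, f}
  B5:   IN={c, d, f}   OUT={a, c, d, f}
  B6:   IN={a, c, d, f}   OUT={a, c, d, f}
  B7:   IN={a, c, d, f}   OUT={c, d}
  B8:   IN={c, d}   OUT={}

Merge at B3: OUT[B3] = IN[B2] ⊔ IN[B4] = {c, d}
Applying B3's transfer function to that OUT value gives IN[B3] (row B3 above).

Answer: {c, d}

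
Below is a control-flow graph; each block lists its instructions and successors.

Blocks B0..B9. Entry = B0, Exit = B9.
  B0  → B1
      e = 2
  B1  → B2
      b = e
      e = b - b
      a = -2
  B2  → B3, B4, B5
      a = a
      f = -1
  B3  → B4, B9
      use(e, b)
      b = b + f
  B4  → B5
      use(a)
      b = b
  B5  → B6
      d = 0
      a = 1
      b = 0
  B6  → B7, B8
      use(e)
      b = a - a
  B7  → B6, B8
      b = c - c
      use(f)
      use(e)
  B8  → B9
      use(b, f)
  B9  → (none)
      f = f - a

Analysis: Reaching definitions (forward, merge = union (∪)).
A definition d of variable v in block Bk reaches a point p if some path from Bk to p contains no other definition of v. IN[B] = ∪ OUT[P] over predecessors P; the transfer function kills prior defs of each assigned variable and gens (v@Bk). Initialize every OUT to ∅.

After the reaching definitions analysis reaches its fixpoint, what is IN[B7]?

Fixpoint table:
  B0:   IN={}   OUT={e@B0}
  B1:   IN={e@B0}   OUT={a@B1, b@B1, e@B1}
  B2:   IN={a@B1, b@B1, e@B1}   OUT={a@B2, b@B1, e@B1, f@B2}
  B3:   IN={a@B2, b@B1, e@B1, f@B2}   OUT={a@B2, b@B3, e@B1, f@B2}
  B4:   IN={a@B2, b@B1, b@B3, e@B1, f@B2}   OUT={a@B2, b@B4, e@B1, f@B2}
  B5:   IN={a@B2, b@B1, b@B4, e@B1, f@B2}   OUT={a@B5, b@B5, d@B5, e@B1, f@B2}
  B6:   IN={a@B5, b@B5, b@B7, d@B5, e@B1, f@B2}   OUT={a@B5, b@B6, d@B5, e@B1, f@B2}
  B7:   IN={a@B5, b@B6, d@B5, e@B1, f@B2}   OUT={a@B5, b@B7, d@B5, e@B1, f@B2}
  B8:   IN={a@B5, b@B6, b@B7, d@B5, e@B1, f@B2}   OUT={a@B5, b@B6, b@B7, d@B5, e@B1, f@B2}
  B9:   IN={a@B2, a@B5, b@B3, b@B6, b@B7, d@B5, e@B1, f@B2}   OUT={a@B2, a@B5, b@B3, b@B6, b@B7, d@B5, e@B1, f@B9}

Merge at B7: IN[B7] = OUT[B6] = {a@B5, b@B6, d@B5, e@B1, f@B2}

Answer: {a@B5, b@B6, d@B5, e@B1, f@B2}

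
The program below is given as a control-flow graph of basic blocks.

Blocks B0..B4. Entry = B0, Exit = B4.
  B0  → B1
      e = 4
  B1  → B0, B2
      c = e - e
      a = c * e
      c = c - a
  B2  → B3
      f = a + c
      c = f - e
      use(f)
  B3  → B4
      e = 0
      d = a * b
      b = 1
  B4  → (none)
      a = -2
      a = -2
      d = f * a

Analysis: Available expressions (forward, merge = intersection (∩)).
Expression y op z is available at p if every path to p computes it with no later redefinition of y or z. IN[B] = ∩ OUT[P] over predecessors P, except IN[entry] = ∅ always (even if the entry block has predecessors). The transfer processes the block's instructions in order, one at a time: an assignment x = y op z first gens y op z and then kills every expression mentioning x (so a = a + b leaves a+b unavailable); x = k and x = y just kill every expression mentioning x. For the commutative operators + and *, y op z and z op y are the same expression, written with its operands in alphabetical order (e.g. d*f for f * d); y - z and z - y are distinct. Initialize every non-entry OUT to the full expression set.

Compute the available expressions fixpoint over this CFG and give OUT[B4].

Per-block solution:
  B0:  IN={}  OUT={}
  B1:  IN={}  OUT={e-e}
  B2:  IN={e-e}  OUT={e-e, f-e}
  B3:  IN={e-e, f-e}  OUT={}
  B4:  IN={}  OUT={a*f}

Merge at B4: IN[B4] = OUT[B3] = {}
Applying B4's transfer function to that IN value gives OUT[B4] (row B4 above).

Answer: {a*f}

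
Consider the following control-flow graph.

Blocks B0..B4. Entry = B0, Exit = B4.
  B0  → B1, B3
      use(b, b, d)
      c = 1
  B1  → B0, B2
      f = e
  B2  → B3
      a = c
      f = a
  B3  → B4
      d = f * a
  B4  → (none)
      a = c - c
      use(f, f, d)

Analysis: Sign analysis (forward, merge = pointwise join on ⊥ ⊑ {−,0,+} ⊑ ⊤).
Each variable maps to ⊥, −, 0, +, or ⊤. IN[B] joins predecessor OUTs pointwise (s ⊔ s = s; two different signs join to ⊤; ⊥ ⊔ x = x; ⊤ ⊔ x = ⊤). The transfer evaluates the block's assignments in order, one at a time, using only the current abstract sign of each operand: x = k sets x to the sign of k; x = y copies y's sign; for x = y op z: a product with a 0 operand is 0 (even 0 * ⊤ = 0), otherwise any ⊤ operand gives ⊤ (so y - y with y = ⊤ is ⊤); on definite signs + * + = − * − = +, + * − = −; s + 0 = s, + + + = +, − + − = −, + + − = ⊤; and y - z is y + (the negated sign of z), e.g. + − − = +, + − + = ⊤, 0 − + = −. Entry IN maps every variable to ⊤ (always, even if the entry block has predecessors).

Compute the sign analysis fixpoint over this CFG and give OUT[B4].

Fixpoint table:
  B0:   IN=(all ⊤)   OUT={c:+; rest ⊤}
  B1:   IN={c:+; rest ⊤}   OUT={c:+; rest ⊤}
  B2:   IN={c:+; rest ⊤}   OUT={a:+, c:+, f:+; rest ⊤}
  B3:   IN={c:+; rest ⊤}   OUT={c:+; rest ⊤}
  B4:   IN={c:+; rest ⊤}   OUT={c:+; rest ⊤}

Merge at B4: IN[B4] = OUT[B3] = {a: ⊤, b: ⊤, c: +, d: ⊤, e: ⊤, f: ⊤}
Applying B4's transfer function to that IN value gives OUT[B4] (row B4 above).

Answer: {a: ⊤, b: ⊤, c: +, d: ⊤, e: ⊤, f: ⊤}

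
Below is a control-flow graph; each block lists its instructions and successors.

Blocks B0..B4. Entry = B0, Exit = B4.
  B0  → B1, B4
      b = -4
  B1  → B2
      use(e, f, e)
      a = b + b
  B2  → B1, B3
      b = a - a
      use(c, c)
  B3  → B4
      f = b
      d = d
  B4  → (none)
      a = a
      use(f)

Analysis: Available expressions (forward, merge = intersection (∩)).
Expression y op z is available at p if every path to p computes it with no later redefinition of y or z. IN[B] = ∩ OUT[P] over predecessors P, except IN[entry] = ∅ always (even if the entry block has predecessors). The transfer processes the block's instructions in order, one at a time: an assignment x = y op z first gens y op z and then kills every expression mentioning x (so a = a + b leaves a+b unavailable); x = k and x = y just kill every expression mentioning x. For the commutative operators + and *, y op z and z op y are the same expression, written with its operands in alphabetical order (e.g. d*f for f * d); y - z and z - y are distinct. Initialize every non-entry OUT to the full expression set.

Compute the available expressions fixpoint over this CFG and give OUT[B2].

Per-block solution:
  B0:   IN={}   OUT={}
  B1:   IN={}   OUT={b+b}
  B2:   IN={b+b}   OUT={a-a}
  B3:   IN={a-a}   OUT={a-a}
  B4:   IN={}   OUT={}

Merge at B2: IN[B2] = OUT[B1] = {b+b}
Applying B2's transfer function to that IN value gives OUT[B2] (row B2 above).

Answer: {a-a}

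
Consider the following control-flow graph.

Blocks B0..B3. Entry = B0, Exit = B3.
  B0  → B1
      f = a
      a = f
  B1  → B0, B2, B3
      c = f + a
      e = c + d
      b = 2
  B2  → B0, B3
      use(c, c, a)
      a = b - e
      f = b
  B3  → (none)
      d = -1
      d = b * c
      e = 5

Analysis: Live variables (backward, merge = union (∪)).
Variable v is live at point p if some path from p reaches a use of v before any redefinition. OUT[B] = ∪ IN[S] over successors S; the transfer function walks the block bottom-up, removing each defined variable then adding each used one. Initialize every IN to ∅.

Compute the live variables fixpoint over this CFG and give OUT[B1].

Answer: {a, b, c, d, e}

Trace:
Fixpoint table:
  B0:   IN={a, d}   OUT={a, d, f}
  B1:   IN={a, d, f}   OUT={a, b, c, d, e}
  B2:   IN={a, b, c, d, e}   OUT={a, b, c, d}
  B3:   IN={b, c}   OUT={}

Merge at B1: OUT[B1] = IN[B0] ⊔ IN[B2] ⊔ IN[B3] = {a, b, c, d, e}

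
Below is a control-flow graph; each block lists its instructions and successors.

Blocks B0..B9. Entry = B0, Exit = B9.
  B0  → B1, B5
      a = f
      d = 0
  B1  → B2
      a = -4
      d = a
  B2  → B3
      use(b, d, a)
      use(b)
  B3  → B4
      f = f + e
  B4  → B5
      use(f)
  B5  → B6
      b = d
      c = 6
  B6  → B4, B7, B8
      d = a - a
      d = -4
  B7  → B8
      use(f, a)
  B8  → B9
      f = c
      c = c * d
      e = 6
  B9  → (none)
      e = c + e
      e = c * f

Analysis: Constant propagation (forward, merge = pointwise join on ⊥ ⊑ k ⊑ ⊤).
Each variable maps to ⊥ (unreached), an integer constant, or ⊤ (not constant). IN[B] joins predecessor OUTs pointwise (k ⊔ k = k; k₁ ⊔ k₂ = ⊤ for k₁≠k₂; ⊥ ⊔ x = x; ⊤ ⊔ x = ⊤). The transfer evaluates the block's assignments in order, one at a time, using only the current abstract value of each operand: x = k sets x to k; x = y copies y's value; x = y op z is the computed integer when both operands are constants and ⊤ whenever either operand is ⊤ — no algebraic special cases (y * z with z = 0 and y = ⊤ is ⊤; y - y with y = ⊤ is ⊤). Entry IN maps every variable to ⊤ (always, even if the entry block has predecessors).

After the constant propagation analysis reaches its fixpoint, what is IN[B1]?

Fixpoint table:
  B0: | IN=(all ⊤) | OUT={d:0; rest ⊤}
  B1: | IN={d:0; rest ⊤} | OUT={a:-4, d:-4; rest ⊤}
  B2: | IN={a:-4, d:-4; rest ⊤} | OUT={a:-4, d:-4; rest ⊤}
  B3: | IN={a:-4, d:-4; rest ⊤} | OUT={a:-4, d:-4; rest ⊤}
  B4: | IN={d:-4; rest ⊤} | OUT={d:-4; rest ⊤}
  B5: | IN=(all ⊤) | OUT={c:6; rest ⊤}
  B6: | IN={c:6; rest ⊤} | OUT={c:6, d:-4; rest ⊤}
  B7: | IN={c:6, d:-4; rest ⊤} | OUT={c:6, d:-4; rest ⊤}
  B8: | IN={c:6, d:-4; rest ⊤} | OUT={c:-24, d:-4, e:6, f:6; rest ⊤}
  B9: | IN={c:-24, d:-4, e:6, f:6; rest ⊤} | OUT={c:-24, d:-4, e:-144, f:6; rest ⊤}

Merge at B1: IN[B1] = OUT[B0] = {a: ⊤, b: ⊤, c: ⊤, d: 0, e: ⊤, f: ⊤}

Answer: {a: ⊤, b: ⊤, c: ⊤, d: 0, e: ⊤, f: ⊤}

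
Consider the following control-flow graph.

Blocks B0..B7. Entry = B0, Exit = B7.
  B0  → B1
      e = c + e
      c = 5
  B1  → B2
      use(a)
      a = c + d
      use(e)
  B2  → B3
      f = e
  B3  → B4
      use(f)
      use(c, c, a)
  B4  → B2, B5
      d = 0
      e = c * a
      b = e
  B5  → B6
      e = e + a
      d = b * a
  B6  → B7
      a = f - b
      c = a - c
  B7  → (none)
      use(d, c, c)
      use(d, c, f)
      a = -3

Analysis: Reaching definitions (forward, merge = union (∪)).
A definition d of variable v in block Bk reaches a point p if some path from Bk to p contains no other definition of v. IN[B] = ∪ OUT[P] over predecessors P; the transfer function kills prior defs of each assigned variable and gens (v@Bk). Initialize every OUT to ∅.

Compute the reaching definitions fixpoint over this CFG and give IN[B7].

Answer: {a@B6, b@B4, c@B6, d@B5, e@B5, f@B2}

Trace:
Per-block solution:
  B0:   IN={}   OUT={c@B0, e@B0}
  B1:   IN={c@B0, e@B0}   OUT={a@B1, c@B0, e@B0}
  B2:   IN={a@B1, b@B4, c@B0, d@B4, e@B0, e@B4, f@B2}   OUT={a@B1, b@B4, c@B0, d@B4, e@B0, e@B4, f@B2}
  B3:   IN={a@B1, b@B4, c@B0, d@B4, e@B0, e@B4, f@B2}   OUT={a@B1, b@B4, c@B0, d@B4, e@B0, e@B4, f@B2}
  B4:   IN={a@B1, b@B4, c@B0, d@B4, e@B0, e@B4, f@B2}   OUT={a@B1, b@B4, c@B0, d@B4, e@B4, f@B2}
  B5:   IN={a@B1, b@B4, c@B0, d@B4, e@B4, f@B2}   OUT={a@B1, b@B4, c@B0, d@B5, e@B5, f@B2}
  B6:   IN={a@B1, b@B4, c@B0, d@B5, e@B5, f@B2}   OUT={a@B6, b@B4, c@B6, d@B5, e@B5, f@B2}
  B7:   IN={a@B6, b@B4, c@B6, d@B5, e@B5, f@B2}   OUT={a@B7, b@B4, c@B6, d@B5, e@B5, f@B2}

Merge at B7: IN[B7] = OUT[B6] = {a@B6, b@B4, c@B6, d@B5, e@B5, f@B2}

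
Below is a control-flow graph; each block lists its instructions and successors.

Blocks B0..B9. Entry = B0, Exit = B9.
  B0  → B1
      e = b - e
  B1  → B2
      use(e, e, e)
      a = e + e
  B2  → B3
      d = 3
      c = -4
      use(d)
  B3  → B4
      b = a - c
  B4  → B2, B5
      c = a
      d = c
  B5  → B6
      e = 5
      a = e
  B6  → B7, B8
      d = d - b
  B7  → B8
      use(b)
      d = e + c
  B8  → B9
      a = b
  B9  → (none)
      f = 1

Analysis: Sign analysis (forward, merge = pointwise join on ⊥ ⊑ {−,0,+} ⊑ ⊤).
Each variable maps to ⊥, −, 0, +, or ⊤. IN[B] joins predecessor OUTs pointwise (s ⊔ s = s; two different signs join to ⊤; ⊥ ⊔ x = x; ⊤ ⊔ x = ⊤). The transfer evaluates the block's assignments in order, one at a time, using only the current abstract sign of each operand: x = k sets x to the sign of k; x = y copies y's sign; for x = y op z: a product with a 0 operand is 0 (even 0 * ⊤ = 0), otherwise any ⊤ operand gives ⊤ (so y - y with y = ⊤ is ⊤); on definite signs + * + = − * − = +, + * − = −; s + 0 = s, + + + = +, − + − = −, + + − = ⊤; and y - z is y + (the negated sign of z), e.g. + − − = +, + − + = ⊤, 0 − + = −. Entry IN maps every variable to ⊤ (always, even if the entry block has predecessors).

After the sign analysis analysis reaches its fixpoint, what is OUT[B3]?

Per-block solution:
  B0: | IN=(all ⊤) | OUT=(all ⊤)
  B1: | IN=(all ⊤) | OUT=(all ⊤)
  B2: | IN=(all ⊤) | OUT={c:-, d:+; rest ⊤}
  B3: | IN={c:-, d:+; rest ⊤} | OUT={c:-, d:+; rest ⊤}
  B4: | IN={c:-, d:+; rest ⊤} | OUT=(all ⊤)
  B5: | IN=(all ⊤) | OUT={a:+, e:+; rest ⊤}
  B6: | IN={a:+, e:+; rest ⊤} | OUT={a:+, e:+; rest ⊤}
  B7: | IN={a:+, e:+; rest ⊤} | OUT={a:+, e:+; rest ⊤}
  B8: | IN={a:+, e:+; rest ⊤} | OUT={e:+; rest ⊤}
  B9: | IN={e:+; rest ⊤} | OUT={e:+, f:+; rest ⊤}

Merge at B3: IN[B3] = OUT[B2] = {a: ⊤, b: ⊤, c: -, d: +, e: ⊤, f: ⊤}
Applying B3's transfer function to that IN value gives OUT[B3] (row B3 above).

Answer: {a: ⊤, b: ⊤, c: -, d: +, e: ⊤, f: ⊤}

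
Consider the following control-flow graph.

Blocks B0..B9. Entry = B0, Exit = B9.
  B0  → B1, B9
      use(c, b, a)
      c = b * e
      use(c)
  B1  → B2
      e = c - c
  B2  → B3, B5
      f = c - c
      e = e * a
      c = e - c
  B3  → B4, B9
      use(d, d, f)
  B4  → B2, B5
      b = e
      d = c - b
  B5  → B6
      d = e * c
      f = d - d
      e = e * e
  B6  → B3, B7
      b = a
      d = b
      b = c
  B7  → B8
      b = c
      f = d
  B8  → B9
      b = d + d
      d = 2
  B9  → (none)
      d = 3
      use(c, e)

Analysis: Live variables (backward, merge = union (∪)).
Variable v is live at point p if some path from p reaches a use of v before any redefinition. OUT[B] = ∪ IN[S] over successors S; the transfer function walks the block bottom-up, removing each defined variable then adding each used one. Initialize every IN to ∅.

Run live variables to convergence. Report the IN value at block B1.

Per-block solution:
  B0:   IN={a, b, c, d, e}   OUT={a, c, d, e}
  B1:   IN={a, c, d}   OUT={a, c, d, e}
  B2:   IN={a, c, d, e}   OUT={a, c, d, e, f}
  B3:   IN={a, c, d, e, f}   OUT={a, c, e}
  B4:   IN={a, c, e}   OUT={a, c, d, e}
  B5:   IN={a, c, e}   OUT={a, c, e, f}
  B6:   IN={a, c, e, f}   OUT={a, c, d, e, f}
  B7:   IN={c, d, e}   OUT={c, d, e}
  B8:   IN={c, d, e}   OUT={c, e}
  B9:   IN={c, e}   OUT={}

Merge at B1: OUT[B1] = IN[B2] = {a, c, d, e}
Applying B1's transfer function to that OUT value gives IN[B1] (row B1 above).

Answer: {a, c, d}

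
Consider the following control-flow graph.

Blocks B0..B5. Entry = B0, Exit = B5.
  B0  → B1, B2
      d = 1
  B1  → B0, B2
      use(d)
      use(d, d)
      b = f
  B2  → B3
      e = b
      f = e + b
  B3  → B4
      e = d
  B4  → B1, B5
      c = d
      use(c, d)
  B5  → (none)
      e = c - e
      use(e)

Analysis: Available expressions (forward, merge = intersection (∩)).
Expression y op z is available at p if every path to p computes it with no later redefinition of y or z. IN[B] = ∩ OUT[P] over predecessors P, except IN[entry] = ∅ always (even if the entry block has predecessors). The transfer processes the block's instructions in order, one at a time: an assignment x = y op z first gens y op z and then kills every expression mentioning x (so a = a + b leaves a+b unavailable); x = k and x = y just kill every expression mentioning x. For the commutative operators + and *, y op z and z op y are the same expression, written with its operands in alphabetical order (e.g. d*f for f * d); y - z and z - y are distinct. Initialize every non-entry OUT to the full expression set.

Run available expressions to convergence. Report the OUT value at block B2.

Per-block solution:
  B0:  IN={}  OUT={}
  B1:  IN={}  OUT={}
  B2:  IN={}  OUT={b+e}
  B3:  IN={b+e}  OUT={}
  B4:  IN={}  OUT={}
  B5:  IN={}  OUT={}

Merge at B2: IN[B2] = OUT[B0] ∩ OUT[B1] = {}
Applying B2's transfer function to that IN value gives OUT[B2] (row B2 above).

Answer: {b+e}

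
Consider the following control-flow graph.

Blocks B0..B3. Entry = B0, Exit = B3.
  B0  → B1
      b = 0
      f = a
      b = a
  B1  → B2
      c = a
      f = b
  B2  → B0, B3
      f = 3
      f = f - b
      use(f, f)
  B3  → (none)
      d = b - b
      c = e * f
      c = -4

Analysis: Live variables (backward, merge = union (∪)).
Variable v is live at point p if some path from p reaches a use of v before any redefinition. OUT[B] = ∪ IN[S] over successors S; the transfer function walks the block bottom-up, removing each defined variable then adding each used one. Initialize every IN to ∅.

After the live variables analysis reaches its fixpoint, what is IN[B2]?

Answer: {a, b, e}

Derivation:
Fixpoint table:
  B0:   IN={a, e}   OUT={a, b, e}
  B1:   IN={a, b, e}   OUT={a, b, e}
  B2:   IN={a, b, e}   OUT={a, b, e, f}
  B3:   IN={b, e, f}   OUT={}

Merge at B2: OUT[B2] = IN[B0] ⊔ IN[B3] = {a, b, e, f}
Applying B2's transfer function to that OUT value gives IN[B2] (row B2 above).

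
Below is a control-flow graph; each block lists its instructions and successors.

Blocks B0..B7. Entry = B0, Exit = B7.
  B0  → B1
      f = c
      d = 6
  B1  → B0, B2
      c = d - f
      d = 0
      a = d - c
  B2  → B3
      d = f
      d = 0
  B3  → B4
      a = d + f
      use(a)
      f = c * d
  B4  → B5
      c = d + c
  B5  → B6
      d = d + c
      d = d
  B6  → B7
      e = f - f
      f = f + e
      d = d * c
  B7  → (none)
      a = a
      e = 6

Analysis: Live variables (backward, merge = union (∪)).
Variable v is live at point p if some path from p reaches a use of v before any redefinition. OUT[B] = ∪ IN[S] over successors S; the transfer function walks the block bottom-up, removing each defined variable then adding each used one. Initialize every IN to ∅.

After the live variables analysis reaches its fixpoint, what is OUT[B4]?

Answer: {a, c, d, f}

Derivation:
Per-block solution:
  B0:   IN={c}   OUT={d, f}
  B1:   IN={d, f}   OUT={c, f}
  B2:   IN={c, f}   OUT={c, d, f}
  B3:   IN={c, d, f}   OUT={a, c, d, f}
  B4:   IN={a, c, d, f}   OUT={a, c, d, f}
  B5:   IN={a, c, d, f}   OUT={a, c, d, f}
  B6:   IN={a, c, d, f}   OUT={a}
  B7:   IN={a}   OUT={}

Merge at B4: OUT[B4] = IN[B5] = {a, c, d, f}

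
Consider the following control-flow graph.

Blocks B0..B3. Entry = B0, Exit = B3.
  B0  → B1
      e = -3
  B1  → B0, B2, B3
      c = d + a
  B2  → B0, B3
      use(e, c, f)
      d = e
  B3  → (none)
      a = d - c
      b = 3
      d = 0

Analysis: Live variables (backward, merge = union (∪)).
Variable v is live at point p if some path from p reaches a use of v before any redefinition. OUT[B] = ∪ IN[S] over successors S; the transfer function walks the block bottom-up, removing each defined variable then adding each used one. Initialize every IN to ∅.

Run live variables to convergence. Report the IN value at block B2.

Per-block solution:
  B0:   IN={a, d, f}   OUT={a, d, e, f}
  B1:   IN={a, d, e, f}   OUT={a, c, d, e, f}
  B2:   IN={a, c, e, f}   OUT={a, c, d, f}
  B3:   IN={c, d}   OUT={}

Merge at B2: OUT[B2] = IN[B0] ⊔ IN[B3] = {a, c, d, f}
Applying B2's transfer function to that OUT value gives IN[B2] (row B2 above).

Answer: {a, c, e, f}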